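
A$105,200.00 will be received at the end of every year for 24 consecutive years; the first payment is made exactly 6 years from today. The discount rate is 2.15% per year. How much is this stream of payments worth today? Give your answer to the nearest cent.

Ordinary annuity of 24 payments, first payment at period 6.
Periodic rate r = 0.0215 per year.
The ordinary-annuity PV formula values the stream one period before the first payment (period 5); discount that back 5 periods:
PV₀ = 105,200 × [1 − (1+r)^−24] / r × (1+r)^−5 = A$1,758,950.33

A$1,758,950.33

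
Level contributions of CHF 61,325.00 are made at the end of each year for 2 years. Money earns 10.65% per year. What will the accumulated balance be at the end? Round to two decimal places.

This is an ordinary annuity: 2 deposits of CHF 61,325.00 at the end of each year.
Periodic rate r = 0.1065 per year.
FV = PMT × [((1+r)^n − 1)/r] = 61,325 × [(1+r)^2 − 1] / r = CHF 129,181.11

CHF 129,181.11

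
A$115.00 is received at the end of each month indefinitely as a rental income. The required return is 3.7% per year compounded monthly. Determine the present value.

A$37,297.30

Periodic rate r = 0.037/12 per month.
Level perpetuity: PV = PMT / r = 115 / (0.037/12) = A$37,297.30.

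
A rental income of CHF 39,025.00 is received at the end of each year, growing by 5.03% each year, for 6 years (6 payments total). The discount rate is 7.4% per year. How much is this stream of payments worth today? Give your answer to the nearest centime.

CHF 206,337.37

Periodic rate r = 0.074 per year.
Growing ordinary annuity: PV = PMT₁ × [1 − ((1+g)/(1+r))^n] / (r − g) = 39,025 × [1 − ((1+0.0503)/(1+r))^6] / (r − 0.0503) = CHF 206,337.37.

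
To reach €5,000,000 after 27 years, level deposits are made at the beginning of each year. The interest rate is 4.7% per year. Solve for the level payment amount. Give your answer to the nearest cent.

Level annuity due; solve FV = PMT × [((1+r)^n − 1)/r] × (1+r) for PMT.
Periodic rate r = 0.047 per year.
With n = 27: PMT = 5,000,000 / ([((1+r)^n − 1)/r] × (1+r)) = €91,392.71

€91,392.71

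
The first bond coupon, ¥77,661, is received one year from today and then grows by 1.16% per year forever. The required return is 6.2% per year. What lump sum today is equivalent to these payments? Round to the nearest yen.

Periodic rate r = 0.062 per year.
Growing perpetuity (Gordon): PV = PMT₁ / (r − g) = 77,661 / (r − 0.0116) = ¥1,540,893.

¥1,540,893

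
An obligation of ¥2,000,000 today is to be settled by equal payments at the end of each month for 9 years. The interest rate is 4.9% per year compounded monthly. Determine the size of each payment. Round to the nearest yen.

Level ordinary annuity; solve PV = PMT × [(1 − (1+r)^−n)/r] for PMT.
Periodic rate r = 0.049/12 per month; n is counted in months.
With n = 108: PMT = 2,000,000 / ([(1 − (1+r)^−n)/r]) = ¥22,938

¥22,938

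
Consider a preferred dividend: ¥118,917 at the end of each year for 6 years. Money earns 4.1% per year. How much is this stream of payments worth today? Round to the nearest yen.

This is an ordinary annuity: 6 payments of ¥118,917 at the end of each year.
Periodic rate r = 0.041 per year.
PV = PMT × [(1 − (1+r)^−n)/r] = 118,917 × [1 − (1+r)^−6] / r = ¥621,355

¥621,355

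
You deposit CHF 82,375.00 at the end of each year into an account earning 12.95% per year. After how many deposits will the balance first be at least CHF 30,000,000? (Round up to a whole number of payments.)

Periodic rate r = 0.1295 per year.
Ordinary annuity FV: 30,000,000 = 82,375 × [((1+r)^n − 1)/r].
(1+r)^n = 1 + 30,000,000 × r / 82,375, so n = ln(1 + 30,000,000·r/82,375) / ln(1+r) = 31.82.
Round up to a whole number of payments: n = 32.

32 payments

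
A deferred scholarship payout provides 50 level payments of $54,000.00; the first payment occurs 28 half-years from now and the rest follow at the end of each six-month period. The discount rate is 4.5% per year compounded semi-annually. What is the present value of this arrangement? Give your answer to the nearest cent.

$883,489.64

Ordinary annuity of 50 payments, first payment at period 28.
Periodic rate r = 0.045/2 per half-year; n is counted in half-years.
The ordinary-annuity PV formula values the stream one period before the first payment (period 27); discount that back 27 periods:
PV₀ = 54,000 × [1 − (1+r)^−50] / r × (1+r)^−27 = $883,489.64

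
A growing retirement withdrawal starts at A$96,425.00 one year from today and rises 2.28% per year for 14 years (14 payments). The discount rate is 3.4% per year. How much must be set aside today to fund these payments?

Periodic rate r = 0.034 per year.
Growing ordinary annuity: PV = PMT₁ × [1 − ((1+g)/(1+r))^n] / (r − g) = 96,425 × [1 − ((1+0.0228)/(1+r))^14] / (r − 0.0228) = A$1,217,507.85.

A$1,217,507.85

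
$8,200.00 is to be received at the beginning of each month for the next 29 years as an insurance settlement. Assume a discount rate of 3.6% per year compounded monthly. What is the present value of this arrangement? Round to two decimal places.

$1,774,884.26

This is an annuity due: 348 payments of $8,200.00 at the beginning of each month.
Periodic rate r = 0.036/12 per month; n is counted in months.
PV = PMT × [(1 − (1+r)^−n)/r] × (1+r) = 8,200 × [1 − (1+r)^−348] / r × (1+r) = $1,774,884.26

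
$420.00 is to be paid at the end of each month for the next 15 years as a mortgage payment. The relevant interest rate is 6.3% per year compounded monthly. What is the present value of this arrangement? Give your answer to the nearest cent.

This is an ordinary annuity: 180 payments of $420.00 at the end of each month.
Periodic rate r = 0.063/12 per month; n is counted in months.
PV = PMT × [(1 − (1+r)^−n)/r] = 420 × [1 − (1+r)^−180] / r = $48,828.67

$48,828.67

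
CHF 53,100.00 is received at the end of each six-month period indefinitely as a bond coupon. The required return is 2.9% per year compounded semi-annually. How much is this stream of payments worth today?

Periodic rate r = 0.029/2 per half-year.
Level perpetuity: PV = PMT / r = 53,100 / (0.029/2) = CHF 3,662,068.97.

CHF 3,662,068.97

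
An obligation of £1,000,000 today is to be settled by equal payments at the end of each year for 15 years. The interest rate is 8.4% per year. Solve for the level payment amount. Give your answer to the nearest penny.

£119,698.44

Level ordinary annuity; solve PV = PMT × [(1 − (1+r)^−n)/r] for PMT.
Periodic rate r = 0.084 per year.
With n = 15: PMT = 1,000,000 / ([(1 − (1+r)^−n)/r]) = £119,698.44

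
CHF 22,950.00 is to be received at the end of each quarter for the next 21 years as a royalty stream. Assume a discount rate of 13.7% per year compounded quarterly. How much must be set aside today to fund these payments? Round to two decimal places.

This is an ordinary annuity: 84 payments of CHF 22,950.00 at the end of each quarter.
Periodic rate r = 0.137/4 per quarter; n is counted in quarters.
PV = PMT × [(1 − (1+r)^−n)/r] = 22,950 × [1 − (1+r)^−84] / r = CHF 630,483.71

CHF 630,483.71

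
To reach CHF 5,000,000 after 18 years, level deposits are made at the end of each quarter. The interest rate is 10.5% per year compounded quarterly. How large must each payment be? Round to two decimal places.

Level ordinary annuity; solve FV = PMT × [((1+r)^n − 1)/r] for PMT.
Periodic rate r = 0.105/4 per quarter; n is counted in quarters.
With n = 72: PMT = 5,000,000 / ([((1+r)^n − 1)/r]) = CHF 24,038.74

CHF 24,038.74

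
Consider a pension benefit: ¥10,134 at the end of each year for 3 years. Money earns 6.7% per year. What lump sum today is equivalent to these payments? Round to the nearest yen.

This is an ordinary annuity: 3 payments of ¥10,134 at the end of each year.
Periodic rate r = 0.067 per year.
PV = PMT × [(1 − (1+r)^−n)/r] = 10,134 × [1 − (1+r)^−3] / r = ¥26,741

¥26,741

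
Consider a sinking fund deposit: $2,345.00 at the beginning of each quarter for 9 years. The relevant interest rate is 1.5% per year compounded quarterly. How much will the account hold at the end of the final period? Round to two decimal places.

$90,541.24

This is an annuity due: 36 deposits of $2,345.00 at the beginning of each quarter.
Periodic rate r = 0.015/4 per quarter; n is counted in quarters.
FV = PMT × [((1+r)^n − 1)/r] × (1+r) = 2,345 × [(1+r)^36 − 1] / r × (1+r) = $90,541.24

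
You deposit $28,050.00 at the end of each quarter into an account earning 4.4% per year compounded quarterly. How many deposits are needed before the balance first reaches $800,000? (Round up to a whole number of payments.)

Periodic rate r = 0.044/4 per quarter; n is counted in quarters.
Ordinary annuity FV: 800,000 = 28,050 × [((1+r)^n − 1)/r].
(1+r)^n = 1 + 800,000 × r / 28,050, so n = ln(1 + 800,000·r/28,050) / ln(1+r) = 24.94.
Round up to a whole number of payments: n = 25.

25 payments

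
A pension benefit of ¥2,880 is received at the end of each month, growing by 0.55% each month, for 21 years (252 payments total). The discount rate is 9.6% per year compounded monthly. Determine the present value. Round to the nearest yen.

Periodic rate r = 0.096/12 per month; n is counted in months.
Growing ordinary annuity: PV = PMT₁ × [1 − ((1+g)/(1+r))^n] / (r − g) = 2,880 × [1 − ((1+0.0055)/(1+r))^252] / (r − 0.0055) = ¥535,857.

¥535,857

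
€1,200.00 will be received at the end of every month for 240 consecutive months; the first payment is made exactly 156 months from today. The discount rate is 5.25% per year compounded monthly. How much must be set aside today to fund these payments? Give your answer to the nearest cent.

Ordinary annuity of 240 payments, first payment at period 156.
Periodic rate r = 0.0525/12 per month; n is counted in months.
The ordinary-annuity PV formula values the stream one period before the first payment (period 155); discount that back 155 periods:
PV₀ = 1,200 × [1 − (1+r)^−240] / r × (1+r)^−155 = €90,522.84

€90,522.84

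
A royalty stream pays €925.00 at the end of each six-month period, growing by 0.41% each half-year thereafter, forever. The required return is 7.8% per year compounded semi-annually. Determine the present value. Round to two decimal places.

Periodic rate r = 0.078/2 per half-year.
Growing perpetuity (Gordon): PV = PMT₁ / (r − g) = 925 / (r − 0.0041) = €26,504.30.

€26,504.30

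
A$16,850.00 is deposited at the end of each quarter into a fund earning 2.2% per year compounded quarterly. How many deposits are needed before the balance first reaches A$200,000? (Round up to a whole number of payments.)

12 payments

Periodic rate r = 0.022/4 per quarter; n is counted in quarters.
Ordinary annuity FV: 200,000 = 16,850 × [((1+r)^n − 1)/r].
(1+r)^n = 1 + 200,000 × r / 16,850, so n = ln(1 + 200,000·r/16,850) / ln(1+r) = 11.53.
Round up to a whole number of payments: n = 12.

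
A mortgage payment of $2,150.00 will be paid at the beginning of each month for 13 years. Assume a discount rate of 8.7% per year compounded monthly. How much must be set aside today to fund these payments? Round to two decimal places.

$201,913.47

This is an annuity due: 156 payments of $2,150.00 at the beginning of each month.
Periodic rate r = 0.087/12 per month; n is counted in months.
PV = PMT × [(1 − (1+r)^−n)/r] × (1+r) = 2,150 × [1 − (1+r)^−156] / r × (1+r) = $201,913.47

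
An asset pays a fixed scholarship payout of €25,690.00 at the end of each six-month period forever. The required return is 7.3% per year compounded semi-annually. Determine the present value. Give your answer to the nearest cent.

€703,835.62

Periodic rate r = 0.073/2 per half-year.
Level perpetuity: PV = PMT / r = 25,690 / (0.073/2) = €703,835.62.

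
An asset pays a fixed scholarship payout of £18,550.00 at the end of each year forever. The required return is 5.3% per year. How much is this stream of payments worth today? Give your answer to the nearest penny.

£350,000.00

Periodic rate r = 0.053 per year.
Level perpetuity: PV = PMT / r = 18,550 / (0.053) = £350,000.00.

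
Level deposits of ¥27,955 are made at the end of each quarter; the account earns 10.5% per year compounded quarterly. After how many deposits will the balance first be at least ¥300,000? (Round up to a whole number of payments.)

10 payments

Periodic rate r = 0.105/4 per quarter; n is counted in quarters.
Ordinary annuity FV: 300,000 = 27,955 × [((1+r)^n − 1)/r].
(1+r)^n = 1 + 300,000 × r / 27,955, so n = ln(1 + 300,000·r/27,955) / ln(1+r) = 9.58.
Round up to a whole number of payments: n = 10.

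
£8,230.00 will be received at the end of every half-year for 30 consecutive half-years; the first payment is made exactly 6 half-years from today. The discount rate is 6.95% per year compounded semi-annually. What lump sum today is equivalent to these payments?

£128,001.21

Ordinary annuity of 30 payments, first payment at period 6.
Periodic rate r = 0.0695/2 per half-year; n is counted in half-years.
The ordinary-annuity PV formula values the stream one period before the first payment (period 5); discount that back 5 periods:
PV₀ = 8,230 × [1 − (1+r)^−30] / r × (1+r)^−5 = £128,001.21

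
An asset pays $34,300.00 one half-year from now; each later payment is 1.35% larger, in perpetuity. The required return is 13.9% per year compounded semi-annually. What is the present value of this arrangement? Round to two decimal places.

$612,500.00

Periodic rate r = 0.139/2 per half-year.
Growing perpetuity (Gordon): PV = PMT₁ / (r − g) = 34,300 / (r − 0.0135) = $612,500.00.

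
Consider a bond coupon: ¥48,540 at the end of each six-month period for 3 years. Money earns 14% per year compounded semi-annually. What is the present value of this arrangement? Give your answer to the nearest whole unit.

This is an ordinary annuity: 6 payments of ¥48,540 at the end of each six-month period.
Periodic rate r = 0.14/2 per half-year; n is counted in half-years.
PV = PMT × [(1 − (1+r)^−n)/r] = 48,540 × [1 − (1+r)^−6] / r = ¥231,368

¥231,368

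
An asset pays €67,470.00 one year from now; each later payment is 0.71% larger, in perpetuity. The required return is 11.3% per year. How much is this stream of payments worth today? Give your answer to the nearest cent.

€637,110.48

Periodic rate r = 0.113 per year.
Growing perpetuity (Gordon): PV = PMT₁ / (r − g) = 67,470 / (r − 0.0071) = €637,110.48.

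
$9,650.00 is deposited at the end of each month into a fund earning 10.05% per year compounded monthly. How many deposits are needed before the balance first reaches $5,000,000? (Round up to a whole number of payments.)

Periodic rate r = 0.1005/12 per month; n is counted in months.
Ordinary annuity FV: 5,000,000 = 9,650 × [((1+r)^n − 1)/r].
(1+r)^n = 1 + 5,000,000 × r / 9,650, so n = ln(1 + 5,000,000·r/9,650) / ln(1+r) = 200.85.
Round up to a whole number of payments: n = 201.

201 payments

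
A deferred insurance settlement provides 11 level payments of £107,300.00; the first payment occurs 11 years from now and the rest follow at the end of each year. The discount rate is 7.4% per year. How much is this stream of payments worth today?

£386,308.35

Ordinary annuity of 11 payments, first payment at period 11.
Periodic rate r = 0.074 per year.
The ordinary-annuity PV formula values the stream one period before the first payment (period 10); discount that back 10 periods:
PV₀ = 107,300 × [1 − (1+r)^−11] / r × (1+r)^−10 = £386,308.35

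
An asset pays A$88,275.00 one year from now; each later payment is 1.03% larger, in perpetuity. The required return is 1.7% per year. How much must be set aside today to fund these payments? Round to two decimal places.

Periodic rate r = 0.017 per year.
Growing perpetuity (Gordon): PV = PMT₁ / (r − g) = 88,275 / (r − 0.0103) = A$13,175,373.13.

A$13,175,373.13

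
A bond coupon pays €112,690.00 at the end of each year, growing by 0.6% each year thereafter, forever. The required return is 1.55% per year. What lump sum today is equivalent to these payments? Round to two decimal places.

€11,862,105.26

Periodic rate r = 0.0155 per year.
Growing perpetuity (Gordon): PV = PMT₁ / (r − g) = 112,690 / (r − 0.006) = €11,862,105.26.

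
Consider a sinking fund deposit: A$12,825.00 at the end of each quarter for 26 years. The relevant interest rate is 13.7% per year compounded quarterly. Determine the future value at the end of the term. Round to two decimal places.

This is an ordinary annuity: 104 deposits of A$12,825.00 at the end of each quarter.
Periodic rate r = 0.137/4 per quarter; n is counted in quarters.
FV = PMT × [((1+r)^n − 1)/r] = 12,825 × [(1+r)^104 − 1] / r = A$12,054,996.34

A$12,054,996.34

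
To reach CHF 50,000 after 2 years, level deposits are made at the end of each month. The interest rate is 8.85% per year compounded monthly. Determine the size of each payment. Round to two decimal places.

CHF 1,912.05

Level ordinary annuity; solve FV = PMT × [((1+r)^n − 1)/r] for PMT.
Periodic rate r = 0.0885/12 per month; n is counted in months.
With n = 24: PMT = 50,000 / ([((1+r)^n − 1)/r]) = CHF 1,912.05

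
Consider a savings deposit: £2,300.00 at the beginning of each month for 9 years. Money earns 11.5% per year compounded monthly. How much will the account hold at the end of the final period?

£436,447.18

This is an annuity due: 108 deposits of £2,300.00 at the beginning of each month.
Periodic rate r = 0.115/12 per month; n is counted in months.
FV = PMT × [((1+r)^n − 1)/r] × (1+r) = 2,300 × [(1+r)^108 − 1] / r × (1+r) = £436,447.18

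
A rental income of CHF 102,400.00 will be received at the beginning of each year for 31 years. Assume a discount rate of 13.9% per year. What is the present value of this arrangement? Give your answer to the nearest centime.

This is an annuity due: 31 payments of CHF 102,400.00 at the beginning of each year.
Periodic rate r = 0.139 per year.
PV = PMT × [(1 − (1+r)^−n)/r] × (1+r) = 102,400 × [1 − (1+r)^−31] / r × (1+r) = CHF 824,245.88

CHF 824,245.88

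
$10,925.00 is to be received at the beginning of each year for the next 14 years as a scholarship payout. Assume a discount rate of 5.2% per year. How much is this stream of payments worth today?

This is an annuity due: 14 payments of $10,925.00 at the beginning of each year.
Periodic rate r = 0.052 per year.
PV = PMT × [(1 − (1+r)^−n)/r] × (1+r) = 10,925 × [1 − (1+r)^−14] / r × (1+r) = $112,325.17

$112,325.17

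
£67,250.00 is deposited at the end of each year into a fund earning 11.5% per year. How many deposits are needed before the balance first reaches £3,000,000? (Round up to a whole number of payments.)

17 payments

Periodic rate r = 0.115 per year.
Ordinary annuity FV: 3,000,000 = 67,250 × [((1+r)^n − 1)/r].
(1+r)^n = 1 + 3,000,000 × r / 67,250, so n = ln(1 + 3,000,000·r/67,250) / ln(1+r) = 16.66.
Round up to a whole number of payments: n = 17.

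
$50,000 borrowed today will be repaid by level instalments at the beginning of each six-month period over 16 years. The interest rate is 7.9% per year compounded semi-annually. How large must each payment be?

Level annuity due; solve PV = PMT × [(1 − (1+r)^−n)/r] × (1+r) for PMT.
Periodic rate r = 0.079/2 per half-year; n is counted in half-years.
With n = 32: PMT = 50,000 / ([(1 − (1+r)^−n)/r] × (1+r)) = $2,674.02

$2,674.02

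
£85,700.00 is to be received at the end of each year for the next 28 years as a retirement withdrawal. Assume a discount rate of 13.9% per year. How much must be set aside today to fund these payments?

£600,429.11

This is an ordinary annuity: 28 payments of £85,700.00 at the end of each year.
Periodic rate r = 0.139 per year.
PV = PMT × [(1 − (1+r)^−n)/r] = 85,700 × [1 − (1+r)^−28] / r = £600,429.11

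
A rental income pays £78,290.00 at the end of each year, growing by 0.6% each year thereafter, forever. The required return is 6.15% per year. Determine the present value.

£1,410,630.63

Periodic rate r = 0.0615 per year.
Growing perpetuity (Gordon): PV = PMT₁ / (r − g) = 78,290 / (r − 0.006) = £1,410,630.63.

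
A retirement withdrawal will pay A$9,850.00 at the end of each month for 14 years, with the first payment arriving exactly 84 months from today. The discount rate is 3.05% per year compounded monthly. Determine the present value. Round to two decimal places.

Ordinary annuity of 168 payments, first payment at period 84.
Periodic rate r = 0.0305/12 per month; n is counted in months.
The ordinary-annuity PV formula values the stream one period before the first payment (period 83); discount that back 83 periods:
PV₀ = 9,850 × [1 − (1+r)^−168] / r × (1+r)^−83 = A$1,089,868.63

A$1,089,868.63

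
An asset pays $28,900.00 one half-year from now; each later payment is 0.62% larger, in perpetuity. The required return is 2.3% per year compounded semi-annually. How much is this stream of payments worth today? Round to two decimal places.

$5,452,830.19

Periodic rate r = 0.023/2 per half-year.
Growing perpetuity (Gordon): PV = PMT₁ / (r − g) = 28,900 / (r − 0.0062) = $5,452,830.19.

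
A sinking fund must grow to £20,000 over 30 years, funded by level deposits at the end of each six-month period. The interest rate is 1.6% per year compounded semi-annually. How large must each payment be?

£261.02

Level ordinary annuity; solve FV = PMT × [((1+r)^n − 1)/r] for PMT.
Periodic rate r = 0.016/2 per half-year; n is counted in half-years.
With n = 60: PMT = 20,000 / ([((1+r)^n − 1)/r]) = £261.02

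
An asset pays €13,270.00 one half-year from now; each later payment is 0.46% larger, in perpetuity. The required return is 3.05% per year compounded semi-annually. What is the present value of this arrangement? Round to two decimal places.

€1,246,009.39

Periodic rate r = 0.0305/2 per half-year.
Growing perpetuity (Gordon): PV = PMT₁ / (r − g) = 13,270 / (r − 0.0046) = €1,246,009.39.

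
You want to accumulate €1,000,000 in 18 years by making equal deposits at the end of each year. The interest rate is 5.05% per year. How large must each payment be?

Level ordinary annuity; solve FV = PMT × [((1+r)^n − 1)/r] for PMT.
Periodic rate r = 0.0505 per year.
With n = 18: PMT = 1,000,000 / ([((1+r)^n − 1)/r]) = €35,380.72

€35,380.72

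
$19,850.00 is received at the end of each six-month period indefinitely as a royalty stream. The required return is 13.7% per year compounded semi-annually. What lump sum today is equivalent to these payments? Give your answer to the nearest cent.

Periodic rate r = 0.137/2 per half-year.
Level perpetuity: PV = PMT / r = 19,850 / (0.137/2) = $289,781.02.

$289,781.02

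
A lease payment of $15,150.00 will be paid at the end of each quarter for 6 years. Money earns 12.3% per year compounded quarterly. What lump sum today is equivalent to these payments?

This is an ordinary annuity: 24 payments of $15,150.00 at the end of each quarter.
Periodic rate r = 0.123/4 per quarter; n is counted in quarters.
PV = PMT × [(1 − (1+r)^−n)/r] = 15,150 × [1 − (1+r)^−24] / r = $254,512.81

$254,512.81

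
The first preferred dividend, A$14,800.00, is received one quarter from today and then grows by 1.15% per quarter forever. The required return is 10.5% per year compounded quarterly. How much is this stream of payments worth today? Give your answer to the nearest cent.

A$1,003,389.83

Periodic rate r = 0.105/4 per quarter.
Growing perpetuity (Gordon): PV = PMT₁ / (r − g) = 14,800 / (r − 0.0115) = A$1,003,389.83.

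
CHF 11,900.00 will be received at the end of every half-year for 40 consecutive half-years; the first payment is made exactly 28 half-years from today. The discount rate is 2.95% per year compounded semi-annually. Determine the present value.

CHF 240,844.92

Ordinary annuity of 40 payments, first payment at period 28.
Periodic rate r = 0.0295/2 per half-year; n is counted in half-years.
The ordinary-annuity PV formula values the stream one period before the first payment (period 27); discount that back 27 periods:
PV₀ = 11,900 × [1 − (1+r)^−40] / r × (1+r)^−27 = CHF 240,844.92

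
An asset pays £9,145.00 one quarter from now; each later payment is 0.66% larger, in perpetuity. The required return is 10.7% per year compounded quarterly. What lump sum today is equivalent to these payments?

Periodic rate r = 0.107/4 per quarter.
Growing perpetuity (Gordon): PV = PMT₁ / (r − g) = 9,145 / (r − 0.0066) = £453,846.15.

£453,846.15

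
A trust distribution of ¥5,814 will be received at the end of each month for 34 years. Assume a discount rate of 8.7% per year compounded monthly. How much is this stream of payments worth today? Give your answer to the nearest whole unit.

¥759,846

This is an ordinary annuity: 408 payments of ¥5,814 at the end of each month.
Periodic rate r = 0.087/12 per month; n is counted in months.
PV = PMT × [(1 − (1+r)^−n)/r] = 5,814 × [1 − (1+r)^−408] / r = ¥759,846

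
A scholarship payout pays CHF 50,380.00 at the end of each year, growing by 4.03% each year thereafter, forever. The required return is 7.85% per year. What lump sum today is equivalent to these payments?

CHF 1,318,848.17

Periodic rate r = 0.0785 per year.
Growing perpetuity (Gordon): PV = PMT₁ / (r − g) = 50,380 / (r − 0.0403) = CHF 1,318,848.17.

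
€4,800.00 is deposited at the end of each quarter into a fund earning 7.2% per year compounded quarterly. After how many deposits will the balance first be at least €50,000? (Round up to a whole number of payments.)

10 payments

Periodic rate r = 0.072/4 per quarter; n is counted in quarters.
Ordinary annuity FV: 50,000 = 4,800 × [((1+r)^n − 1)/r].
(1+r)^n = 1 + 50,000 × r / 4,800, so n = ln(1 + 50,000·r/4,800) / ln(1+r) = 9.63.
Round up to a whole number of payments: n = 10.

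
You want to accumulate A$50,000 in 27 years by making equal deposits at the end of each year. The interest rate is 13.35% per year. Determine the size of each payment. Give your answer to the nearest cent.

Level ordinary annuity; solve FV = PMT × [((1+r)^n − 1)/r] for PMT.
Periodic rate r = 0.1335 per year.
With n = 27: PMT = 50,000 / ([((1+r)^n − 1)/r]) = A$234.46

A$234.46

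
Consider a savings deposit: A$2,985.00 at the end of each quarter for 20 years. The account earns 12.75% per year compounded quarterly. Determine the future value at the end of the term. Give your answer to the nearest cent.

A$1,058,907.23

This is an ordinary annuity: 80 deposits of A$2,985.00 at the end of each quarter.
Periodic rate r = 0.1275/4 per quarter; n is counted in quarters.
FV = PMT × [((1+r)^n − 1)/r] = 2,985 × [(1+r)^80 − 1] / r = A$1,058,907.23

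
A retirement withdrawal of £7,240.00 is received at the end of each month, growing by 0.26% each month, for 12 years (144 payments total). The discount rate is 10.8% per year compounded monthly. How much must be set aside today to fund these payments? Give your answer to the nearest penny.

£678,749.05

Periodic rate r = 0.108/12 per month; n is counted in months.
Growing ordinary annuity: PV = PMT₁ × [1 − ((1+g)/(1+r))^n] / (r − g) = 7,240 × [1 − ((1+0.0026)/(1+r))^144] / (r − 0.0026) = £678,749.05.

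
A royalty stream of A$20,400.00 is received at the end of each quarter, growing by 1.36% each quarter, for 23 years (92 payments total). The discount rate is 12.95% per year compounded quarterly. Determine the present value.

A$885,767.07

Periodic rate r = 0.1295/4 per quarter; n is counted in quarters.
Growing ordinary annuity: PV = PMT₁ × [1 − ((1+g)/(1+r))^n] / (r − g) = 20,400 × [1 − ((1+0.0136)/(1+r))^92] / (r − 0.0136) = A$885,767.07.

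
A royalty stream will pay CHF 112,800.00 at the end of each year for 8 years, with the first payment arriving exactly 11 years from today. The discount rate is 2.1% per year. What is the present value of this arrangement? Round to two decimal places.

CHF 668,371.78

Ordinary annuity of 8 payments, first payment at period 11.
Periodic rate r = 0.021 per year.
The ordinary-annuity PV formula values the stream one period before the first payment (period 10); discount that back 10 periods:
PV₀ = 112,800 × [1 − (1+r)^−8] / r × (1+r)^−10 = CHF 668,371.78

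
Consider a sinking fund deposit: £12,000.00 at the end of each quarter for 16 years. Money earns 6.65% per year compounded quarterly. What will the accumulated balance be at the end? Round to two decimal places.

£1,351,723.24

This is an ordinary annuity: 64 deposits of £12,000.00 at the end of each quarter.
Periodic rate r = 0.0665/4 per quarter; n is counted in quarters.
FV = PMT × [((1+r)^n − 1)/r] = 12,000 × [(1+r)^64 − 1] / r = £1,351,723.24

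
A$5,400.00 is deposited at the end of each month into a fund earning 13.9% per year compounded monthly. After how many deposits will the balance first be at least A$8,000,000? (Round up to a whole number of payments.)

Periodic rate r = 0.139/12 per month; n is counted in months.
Ordinary annuity FV: 8,000,000 = 5,400 × [((1+r)^n − 1)/r].
(1+r)^n = 1 + 8,000,000 × r / 5,400, so n = ln(1 + 8,000,000·r/5,400) / ln(1+r) = 251.74.
Round up to a whole number of payments: n = 252.

252 payments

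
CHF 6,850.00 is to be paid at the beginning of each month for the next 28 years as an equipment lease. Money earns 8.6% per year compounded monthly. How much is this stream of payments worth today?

This is an annuity due: 336 payments of CHF 6,850.00 at the beginning of each month.
Periodic rate r = 0.086/12 per month; n is counted in months.
PV = PMT × [(1 − (1+r)^−n)/r] × (1+r) = 6,850 × [1 − (1+r)^−336] / r × (1+r) = CHF 875,281.71

CHF 875,281.71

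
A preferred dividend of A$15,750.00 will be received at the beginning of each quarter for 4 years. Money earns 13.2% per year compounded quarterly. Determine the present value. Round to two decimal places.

A$199,756.67

This is an annuity due: 16 payments of A$15,750.00 at the beginning of each quarter.
Periodic rate r = 0.132/4 per quarter; n is counted in quarters.
PV = PMT × [(1 − (1+r)^−n)/r] × (1+r) = 15,750 × [1 − (1+r)^−16] / r × (1+r) = A$199,756.67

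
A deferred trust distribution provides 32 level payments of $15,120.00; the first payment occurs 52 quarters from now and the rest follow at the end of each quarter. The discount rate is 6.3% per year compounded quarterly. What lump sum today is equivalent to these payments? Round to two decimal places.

$170,255.86

Ordinary annuity of 32 payments, first payment at period 52.
Periodic rate r = 0.063/4 per quarter; n is counted in quarters.
The ordinary-annuity PV formula values the stream one period before the first payment (period 51); discount that back 51 periods:
PV₀ = 15,120 × [1 − (1+r)^−32] / r × (1+r)^−51 = $170,255.86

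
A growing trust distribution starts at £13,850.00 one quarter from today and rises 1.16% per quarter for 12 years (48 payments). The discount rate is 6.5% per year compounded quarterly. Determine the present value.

£588,519.39

Periodic rate r = 0.065/4 per quarter; n is counted in quarters.
Growing ordinary annuity: PV = PMT₁ × [1 − ((1+g)/(1+r))^n] / (r − g) = 13,850 × [1 − ((1+0.0116)/(1+r))^48] / (r − 0.0116) = £588,519.39.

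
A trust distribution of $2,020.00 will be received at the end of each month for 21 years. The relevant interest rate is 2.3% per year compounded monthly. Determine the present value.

This is an ordinary annuity: 252 payments of $2,020.00 at the end of each month.
Periodic rate r = 0.023/12 per month; n is counted in months.
PV = PMT × [(1 − (1+r)^−n)/r] = 2,020 × [1 − (1+r)^−252] / r = $403,422.01

$403,422.01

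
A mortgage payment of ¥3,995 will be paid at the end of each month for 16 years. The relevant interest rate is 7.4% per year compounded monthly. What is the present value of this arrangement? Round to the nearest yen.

¥448,844

This is an ordinary annuity: 192 payments of ¥3,995 at the end of each month.
Periodic rate r = 0.074/12 per month; n is counted in months.
PV = PMT × [(1 − (1+r)^−n)/r] = 3,995 × [1 − (1+r)^−192] / r = ¥448,844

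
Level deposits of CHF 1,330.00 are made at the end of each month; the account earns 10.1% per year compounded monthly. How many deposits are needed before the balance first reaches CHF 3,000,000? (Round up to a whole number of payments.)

358 payments

Periodic rate r = 0.101/12 per month; n is counted in months.
Ordinary annuity FV: 3,000,000 = 1,330 × [((1+r)^n − 1)/r].
(1+r)^n = 1 + 3,000,000 × r / 1,330, so n = ln(1 + 3,000,000·r/1,330) / ln(1+r) = 357.33.
Round up to a whole number of payments: n = 358.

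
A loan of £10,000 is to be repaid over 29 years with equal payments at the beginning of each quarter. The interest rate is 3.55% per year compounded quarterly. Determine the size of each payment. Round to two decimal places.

Level annuity due; solve PV = PMT × [(1 − (1+r)^−n)/r] × (1+r) for PMT.
Periodic rate r = 0.0355/4 per quarter; n is counted in quarters.
With n = 116: PMT = 10,000 / ([(1 − (1+r)^−n)/r] × (1+r)) = £137.20

£137.20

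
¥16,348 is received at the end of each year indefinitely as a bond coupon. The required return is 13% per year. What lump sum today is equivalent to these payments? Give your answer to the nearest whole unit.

Periodic rate r = 0.13 per year.
Level perpetuity: PV = PMT / r = 16,348 / (0.13) = ¥125,754.

¥125,754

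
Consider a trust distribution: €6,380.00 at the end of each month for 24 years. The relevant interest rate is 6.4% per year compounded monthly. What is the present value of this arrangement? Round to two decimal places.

This is an ordinary annuity: 288 payments of €6,380.00 at the end of each month.
Periodic rate r = 0.064/12 per month; n is counted in months.
PV = PMT × [(1 − (1+r)^−n)/r] = 6,380 × [1 − (1+r)^−288] / r = €937,715.68

€937,715.68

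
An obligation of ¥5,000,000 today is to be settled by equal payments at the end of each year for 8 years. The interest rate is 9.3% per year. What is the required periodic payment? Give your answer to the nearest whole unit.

Level ordinary annuity; solve PV = PMT × [(1 − (1+r)^−n)/r] for PMT.
Periodic rate r = 0.093 per year.
With n = 8: PMT = 5,000,000 / ([(1 − (1+r)^−n)/r]) = ¥913,469

¥913,469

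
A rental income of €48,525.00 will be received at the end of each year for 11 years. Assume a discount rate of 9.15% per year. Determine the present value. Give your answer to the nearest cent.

€327,893.94

This is an ordinary annuity: 11 payments of €48,525.00 at the end of each year.
Periodic rate r = 0.0915 per year.
PV = PMT × [(1 − (1+r)^−n)/r] = 48,525 × [1 − (1+r)^−11] / r = €327,893.94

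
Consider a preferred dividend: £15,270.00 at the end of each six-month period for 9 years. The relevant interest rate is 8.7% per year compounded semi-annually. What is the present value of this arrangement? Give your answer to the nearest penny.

This is an ordinary annuity: 18 payments of £15,270.00 at the end of each six-month period.
Periodic rate r = 0.087/2 per half-year; n is counted in half-years.
PV = PMT × [(1 − (1+r)^−n)/r] = 15,270 × [1 − (1+r)^−18] / r = £187,922.59

£187,922.59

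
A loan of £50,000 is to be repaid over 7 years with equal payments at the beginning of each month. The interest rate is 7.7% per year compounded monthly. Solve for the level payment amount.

Level annuity due; solve PV = PMT × [(1 − (1+r)^−n)/r] × (1+r) for PMT.
Periodic rate r = 0.077/12 per month; n is counted in months.
With n = 84: PMT = 50,000 / ([(1 − (1+r)^−n)/r] × (1+r)) = £766.94

£766.94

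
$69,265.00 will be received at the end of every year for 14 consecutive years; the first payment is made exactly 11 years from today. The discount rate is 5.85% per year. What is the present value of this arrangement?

$368,041.92

Ordinary annuity of 14 payments, first payment at period 11.
Periodic rate r = 0.0585 per year.
The ordinary-annuity PV formula values the stream one period before the first payment (period 10); discount that back 10 periods:
PV₀ = 69,265 × [1 − (1+r)^−14] / r × (1+r)^−10 = $368,041.92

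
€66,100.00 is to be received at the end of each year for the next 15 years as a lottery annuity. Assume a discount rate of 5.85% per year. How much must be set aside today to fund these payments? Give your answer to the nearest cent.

This is an ordinary annuity: 15 payments of €66,100.00 at the end of each year.
Periodic rate r = 0.0585 per year.
PV = PMT × [(1 − (1+r)^−n)/r] = 66,100 × [1 − (1+r)^−15] / r = €648,318.77

€648,318.77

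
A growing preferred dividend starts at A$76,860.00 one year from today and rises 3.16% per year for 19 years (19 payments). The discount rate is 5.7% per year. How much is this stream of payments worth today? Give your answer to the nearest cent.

Periodic rate r = 0.057 per year.
Growing ordinary annuity: PV = PMT₁ × [1 − ((1+g)/(1+r))^n] / (r − g) = 76,860 × [1 − ((1+0.0316)/(1+r))^19] / (r − 0.0316) = A$1,119,833.52.

A$1,119,833.52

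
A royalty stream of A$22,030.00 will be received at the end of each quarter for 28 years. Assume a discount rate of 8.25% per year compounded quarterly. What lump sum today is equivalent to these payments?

A$959,577.19

This is an ordinary annuity: 112 payments of A$22,030.00 at the end of each quarter.
Periodic rate r = 0.0825/4 per quarter; n is counted in quarters.
PV = PMT × [(1 − (1+r)^−n)/r] = 22,030 × [1 − (1+r)^−112] / r = A$959,577.19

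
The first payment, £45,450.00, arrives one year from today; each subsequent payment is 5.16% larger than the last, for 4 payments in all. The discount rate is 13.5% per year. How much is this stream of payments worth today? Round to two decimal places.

£143,370.51

Periodic rate r = 0.135 per year.
Growing ordinary annuity: PV = PMT₁ × [1 − ((1+g)/(1+r))^n] / (r − g) = 45,450 × [1 − ((1+0.0516)/(1+r))^4] / (r − 0.0516) = £143,370.51.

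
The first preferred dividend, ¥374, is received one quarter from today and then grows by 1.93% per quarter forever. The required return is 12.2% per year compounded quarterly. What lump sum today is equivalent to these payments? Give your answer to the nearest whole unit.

¥33,393

Periodic rate r = 0.122/4 per quarter.
Growing perpetuity (Gordon): PV = PMT₁ / (r − g) = 374 / (r − 0.0193) = ¥33,393.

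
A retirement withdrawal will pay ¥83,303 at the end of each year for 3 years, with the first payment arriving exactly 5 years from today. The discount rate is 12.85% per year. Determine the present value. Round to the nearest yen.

¥121,587

Ordinary annuity of 3 payments, first payment at period 5.
Periodic rate r = 0.1285 per year.
The ordinary-annuity PV formula values the stream one period before the first payment (period 4); discount that back 4 periods:
PV₀ = 83,303 × [1 − (1+r)^−3] / r × (1+r)^−4 = ¥121,587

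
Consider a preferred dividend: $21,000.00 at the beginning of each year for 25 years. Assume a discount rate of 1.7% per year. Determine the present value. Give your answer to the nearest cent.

$432,027.90

This is an annuity due: 25 payments of $21,000.00 at the beginning of each year.
Periodic rate r = 0.017 per year.
PV = PMT × [(1 − (1+r)^−n)/r] × (1+r) = 21,000 × [1 − (1+r)^−25] / r × (1+r) = $432,027.90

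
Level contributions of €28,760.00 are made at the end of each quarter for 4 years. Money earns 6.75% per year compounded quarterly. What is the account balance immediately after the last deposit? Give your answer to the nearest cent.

€523,247.36

This is an ordinary annuity: 16 deposits of €28,760.00 at the end of each quarter.
Periodic rate r = 0.0675/4 per quarter; n is counted in quarters.
FV = PMT × [((1+r)^n − 1)/r] = 28,760 × [(1+r)^16 − 1] / r = €523,247.36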